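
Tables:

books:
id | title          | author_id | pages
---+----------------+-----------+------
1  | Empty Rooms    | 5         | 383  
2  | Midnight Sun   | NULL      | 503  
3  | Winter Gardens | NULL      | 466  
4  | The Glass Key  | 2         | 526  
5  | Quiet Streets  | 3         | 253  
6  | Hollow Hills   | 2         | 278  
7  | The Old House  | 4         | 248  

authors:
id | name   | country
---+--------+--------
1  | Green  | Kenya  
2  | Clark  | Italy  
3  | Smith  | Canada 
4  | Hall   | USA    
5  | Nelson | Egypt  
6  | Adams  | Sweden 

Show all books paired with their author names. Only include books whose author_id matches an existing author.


INNER JOIN keeps only books rows whose author_id matches an id in authors. Walk through each book:
  - book 1 (Empty Rooms): author_id=5 -> matches Nelson
  - book 2 (Midnight Sun): author_id=NULL, no match -> dropped
  - book 3 (Winter Gardens): author_id=NULL, no match -> dropped
  - book 4 (The Glass Key): author_id=2 -> matches Clark
  - book 5 (Quiet Streets): author_id=3 -> matches Smith
  - book 6 (Hollow Hills): author_id=2 -> matches Clark
  - book 7 (The Old House): author_id=4 -> matches Hall
So 2 of 7 rows are dropped.

SQL:
SELECT a.title, b.name AS author
FROM books a
INNER JOIN authors b ON a.author_id = b.id

Result:
title         | author
--------------+-------
Empty Rooms   | Nelson
The Glass Key | Clark 
Quiet Streets | Smith 
Hollow Hills  | Clark 
The Old House | Hall  


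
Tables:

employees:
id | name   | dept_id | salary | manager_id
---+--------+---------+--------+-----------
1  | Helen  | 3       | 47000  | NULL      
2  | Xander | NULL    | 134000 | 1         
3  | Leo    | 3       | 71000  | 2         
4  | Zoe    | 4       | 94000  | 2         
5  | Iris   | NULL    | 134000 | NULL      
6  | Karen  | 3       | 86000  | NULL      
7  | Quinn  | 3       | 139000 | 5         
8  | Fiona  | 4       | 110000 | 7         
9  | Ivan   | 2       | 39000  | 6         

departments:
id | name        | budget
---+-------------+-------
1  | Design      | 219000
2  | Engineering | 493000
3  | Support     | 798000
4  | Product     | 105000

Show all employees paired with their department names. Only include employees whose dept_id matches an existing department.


INNER JOIN keeps only employees rows whose dept_id matches an id in departments. Walk through each employee:
  - employee 1 (Helen): dept_id=3 -> matches Support
  - employee 2 (Xander): dept_id=NULL, no match -> dropped
  - employee 3 (Leo): dept_id=3 -> matches Support
  - employee 4 (Zoe): dept_id=4 -> matches Product
  - employee 5 (Iris): dept_id=NULL, no match -> dropped
  - employee 6 (Karen): dept_id=3 -> matches Support
  - employee 7 (Quinn): dept_id=3 -> matches Support
  - employee 8 (Fiona): dept_id=4 -> matches Product
  - employee 9 (Ivan): dept_id=2 -> matches Engineering
So 2 of 9 rows are dropped.

SQL:
SELECT a.name, b.name AS department
FROM employees a
INNER JOIN departments b ON a.dept_id = b.id

Result:
name  | department 
------+------------
Helen | Support    
Leo   | Support    
Zoe   | Product    
Karen | Support    
Quinn | Support    
Fiona | Product    
Ivan  | Engineering


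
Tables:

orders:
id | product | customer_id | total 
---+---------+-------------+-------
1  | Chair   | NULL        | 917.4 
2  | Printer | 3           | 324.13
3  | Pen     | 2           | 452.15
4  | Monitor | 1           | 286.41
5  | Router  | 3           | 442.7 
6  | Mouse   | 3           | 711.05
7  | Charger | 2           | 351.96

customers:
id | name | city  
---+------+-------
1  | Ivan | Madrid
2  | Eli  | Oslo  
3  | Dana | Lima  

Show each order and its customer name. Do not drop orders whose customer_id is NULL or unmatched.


LEFT JOIN keeps every row from orders (the left table); where customer_id has no match in customers, the customer columns become NULL. Walk through each order:
  - order 1 (Chair): customer_id=NULL, no match -> kept with NULL
  - order 2 (Printer): customer_id=3 -> matches Dana
  - order 3 (Pen): customer_id=2 -> matches Eli
  - order 4 (Monitor): customer_id=1 -> matches Ivan
  - order 5 (Router): customer_id=3 -> matches Dana
  - order 6 (Mouse): customer_id=3 -> matches Dana
  - order 7 (Charger): customer_id=2 -> matches Eli
All 7 rows appear; 1 has NULL customer.

SQL:
SELECT a.product, b.name AS customer
FROM orders a
LEFT JOIN customers b ON a.customer_id = b.id

Result:
product | customer
--------+---------
Chair   | NULL    
Printer | Dana    
Pen     | Eli     
Monitor | Ivan    
Router  | Dana    
Mouse   | Dana    
Charger | Eli     


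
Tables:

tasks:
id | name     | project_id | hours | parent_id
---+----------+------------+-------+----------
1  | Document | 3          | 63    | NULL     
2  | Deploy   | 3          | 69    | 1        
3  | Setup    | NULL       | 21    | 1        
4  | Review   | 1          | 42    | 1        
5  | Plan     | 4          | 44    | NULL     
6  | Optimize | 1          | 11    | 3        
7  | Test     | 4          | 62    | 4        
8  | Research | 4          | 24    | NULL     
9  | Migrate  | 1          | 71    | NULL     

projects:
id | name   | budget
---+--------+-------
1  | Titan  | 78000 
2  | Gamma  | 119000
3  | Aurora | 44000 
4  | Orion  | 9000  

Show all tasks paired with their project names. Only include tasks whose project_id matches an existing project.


INNER JOIN keeps only tasks rows whose project_id matches an id in projects. Walk through each task:
  - task 1 (Document): project_id=3 -> matches Aurora
  - task 2 (Deploy): project_id=3 -> matches Aurora
  - task 3 (Setup): project_id=NULL, no match -> dropped
  - task 4 (Review): project_id=1 -> matches Titan
  - task 5 (Plan): project_id=4 -> matches Orion
  - task 6 (Optimize): project_id=1 -> matches Titan
  - task 7 (Test): project_id=4 -> matches Orion
  - task 8 (Research): project_id=4 -> matches Orion
  - task 9 (Migrate): project_id=1 -> matches Titan
So 1 of 9 rows is dropped.

SQL:
SELECT a.name, b.name AS project
FROM tasks a
INNER JOIN projects b ON a.project_id = b.id

Result:
name     | project
---------+--------
Document | Aurora 
Deploy   | Aurora 
Review   | Titan  
Plan     | Orion  
Optimize | Titan  
Test     | Orion  
Research | Orion  
Migrate  | Titan  


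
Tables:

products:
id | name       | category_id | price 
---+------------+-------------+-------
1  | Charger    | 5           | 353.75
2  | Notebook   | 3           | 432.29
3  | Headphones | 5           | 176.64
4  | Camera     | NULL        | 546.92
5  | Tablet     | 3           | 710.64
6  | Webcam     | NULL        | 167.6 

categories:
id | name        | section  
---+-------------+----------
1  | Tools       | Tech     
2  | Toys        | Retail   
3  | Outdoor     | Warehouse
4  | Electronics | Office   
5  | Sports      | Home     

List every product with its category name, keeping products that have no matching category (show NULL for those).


LEFT JOIN keeps every row from products (the left table); where category_id has no match in categories, the category columns become NULL. Walk through each product:
  - product 1 (Charger): category_id=5 -> matches Sports
  - product 2 (Notebook): category_id=3 -> matches Outdoor
  - product 3 (Headphones): category_id=5 -> matches Sports
  - product 4 (Camera): category_id=NULL, no match -> kept with NULL
  - product 5 (Tablet): category_id=3 -> matches Outdoor
  - product 6 (Webcam): category_id=NULL, no match -> kept with NULL
All 6 rows appear; 2 have NULL category.

SQL:
SELECT a.name, b.name AS category
FROM products a
LEFT JOIN categories b ON a.category_id = b.id

Result:
name       | category
-----------+---------
Charger    | Sports  
Notebook   | Outdoor 
Headphones | Sports  
Camera     | NULL    
Tablet     | Outdoor 
Webcam     | NULL    


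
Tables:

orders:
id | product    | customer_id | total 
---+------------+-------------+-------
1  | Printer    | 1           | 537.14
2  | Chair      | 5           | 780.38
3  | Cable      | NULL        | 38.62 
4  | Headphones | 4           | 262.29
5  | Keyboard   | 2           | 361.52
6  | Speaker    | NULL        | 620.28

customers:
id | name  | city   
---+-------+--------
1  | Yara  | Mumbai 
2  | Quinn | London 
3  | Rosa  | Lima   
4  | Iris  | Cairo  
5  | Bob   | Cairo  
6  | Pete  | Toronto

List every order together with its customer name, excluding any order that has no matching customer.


INNER JOIN keeps only orders rows whose customer_id matches an id in customers. Walk through each order:
  - order 1 (Printer): customer_id=1 -> matches Yara
  - order 2 (Chair): customer_id=5 -> matches Bob
  - order 3 (Cable): customer_id=NULL, no match -> dropped
  - order 4 (Headphones): customer_id=4 -> matches Iris
  - order 5 (Keyboard): customer_id=2 -> matches Quinn
  - order 6 (Speaker): customer_id=NULL, no match -> dropped
So 2 of 6 rows are dropped.

SQL:
SELECT a.product, b.name AS customer
FROM orders a
INNER JOIN customers b ON a.customer_id = b.id

Result:
product    | customer
-----------+---------
Printer    | Yara    
Chair      | Bob     
Headphones | Iris    
Keyboard   | Quinn   


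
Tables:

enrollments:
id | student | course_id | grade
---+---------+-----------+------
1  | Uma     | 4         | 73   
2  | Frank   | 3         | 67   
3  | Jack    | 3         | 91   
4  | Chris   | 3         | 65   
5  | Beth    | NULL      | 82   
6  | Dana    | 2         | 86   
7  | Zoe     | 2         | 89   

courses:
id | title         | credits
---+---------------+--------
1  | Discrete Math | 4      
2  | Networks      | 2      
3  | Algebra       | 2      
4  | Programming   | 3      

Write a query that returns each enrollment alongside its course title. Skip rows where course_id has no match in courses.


INNER JOIN keeps only enrollments rows whose course_id matches an id in courses. Walk through each enrollment:
  - enrollment 1 (Uma): course_id=4 -> matches Programming
  - enrollment 2 (Frank): course_id=3 -> matches Algebra
  - enrollment 3 (Jack): course_id=3 -> matches Algebra
  - enrollment 4 (Chris): course_id=3 -> matches Algebra
  - enrollment 5 (Beth): course_id=NULL, no match -> dropped
  - enrollment 6 (Dana): course_id=2 -> matches Networks
  - enrollment 7 (Zoe): course_id=2 -> matches Networks
So 1 of 7 rows is dropped.

SQL:
SELECT a.student, b.title AS course
FROM enrollments a
INNER JOIN courses b ON a.course_id = b.id

Result:
student | course     
--------+------------
Uma     | Programming
Frank   | Algebra    
Jack    | Algebra    
Chris   | Algebra    
Dana    | Networks   
Zoe     | Networks   


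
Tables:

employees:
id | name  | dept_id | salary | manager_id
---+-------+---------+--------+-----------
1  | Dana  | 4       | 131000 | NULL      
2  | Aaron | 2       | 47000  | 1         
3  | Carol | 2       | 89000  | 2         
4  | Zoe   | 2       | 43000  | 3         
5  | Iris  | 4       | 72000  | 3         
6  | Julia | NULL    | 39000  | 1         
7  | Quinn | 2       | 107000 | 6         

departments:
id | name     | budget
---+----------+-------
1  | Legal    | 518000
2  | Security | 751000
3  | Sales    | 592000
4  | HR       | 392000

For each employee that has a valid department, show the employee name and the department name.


INNER JOIN keeps only employees rows whose dept_id matches an id in departments. Walk through each employee:
  - employee 1 (Dana): dept_id=4 -> matches HR
  - employee 2 (Aaron): dept_id=2 -> matches Security
  - employee 3 (Carol): dept_id=2 -> matches Security
  - employee 4 (Zoe): dept_id=2 -> matches Security
  - employee 5 (Iris): dept_id=4 -> matches HR
  - employee 6 (Julia): dept_id=NULL, no match -> dropped
  - employee 7 (Quinn): dept_id=2 -> matches Security
So 1 of 7 rows is dropped.

SQL:
SELECT a.name, b.name AS department
FROM employees a
INNER JOIN departments b ON a.dept_id = b.id

Result:
name  | department
------+-----------
Dana  | HR        
Aaron | Security  
Carol | Security  
Zoe   | Security  
Iris  | HR        
Quinn | Security  


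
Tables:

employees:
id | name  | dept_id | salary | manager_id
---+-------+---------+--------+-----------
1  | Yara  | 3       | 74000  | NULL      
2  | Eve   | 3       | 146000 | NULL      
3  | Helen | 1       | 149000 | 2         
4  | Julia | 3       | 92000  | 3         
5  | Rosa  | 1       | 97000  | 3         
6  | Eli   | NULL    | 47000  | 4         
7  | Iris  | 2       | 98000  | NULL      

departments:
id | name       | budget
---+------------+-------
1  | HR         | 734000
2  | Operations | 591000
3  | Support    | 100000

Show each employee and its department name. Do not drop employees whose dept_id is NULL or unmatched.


LEFT JOIN keeps every row from employees (the left table); where dept_id has no match in departments, the department columns become NULL. Walk through each employee:
  - employee 1 (Yara): dept_id=3 -> matches Support
  - employee 2 (Eve): dept_id=3 -> matches Support
  - employee 3 (Helen): dept_id=1 -> matches HR
  - employee 4 (Julia): dept_id=3 -> matches Support
  - employee 5 (Rosa): dept_id=1 -> matches HR
  - employee 6 (Eli): dept_id=NULL, no match -> kept with NULL
  - employee 7 (Iris): dept_id=2 -> matches Operations
All 7 rows appear; 1 has NULL department.

SQL:
SELECT a.name, b.name AS department
FROM employees a
LEFT JOIN departments b ON a.dept_id = b.id

Result:
name  | department
------+-----------
Yara  | Support   
Eve   | Support   
Helen | HR        
Julia | Support   
Rosa  | HR        
Eli   | NULL      
Iris  | Operations


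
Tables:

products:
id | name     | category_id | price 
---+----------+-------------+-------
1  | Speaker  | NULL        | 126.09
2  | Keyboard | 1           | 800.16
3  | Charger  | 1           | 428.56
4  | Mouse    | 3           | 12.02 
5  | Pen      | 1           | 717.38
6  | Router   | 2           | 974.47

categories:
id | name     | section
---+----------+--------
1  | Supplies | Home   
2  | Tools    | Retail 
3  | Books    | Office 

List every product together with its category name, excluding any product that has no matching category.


INNER JOIN keeps only products rows whose category_id matches an id in categories. Walk through each product:
  - product 1 (Speaker): category_id=NULL, no match -> dropped
  - product 2 (Keyboard): category_id=1 -> matches Supplies
  - product 3 (Charger): category_id=1 -> matches Supplies
  - product 4 (Mouse): category_id=3 -> matches Books
  - product 5 (Pen): category_id=1 -> matches Supplies
  - product 6 (Router): category_id=2 -> matches Tools
So 1 of 6 rows is dropped.

SQL:
SELECT a.name, b.name AS category
FROM products a
INNER JOIN categories b ON a.category_id = b.id

Result:
name     | category
---------+---------
Keyboard | Supplies
Charger  | Supplies
Mouse    | Books   
Pen      | Supplies
Router   | Tools   


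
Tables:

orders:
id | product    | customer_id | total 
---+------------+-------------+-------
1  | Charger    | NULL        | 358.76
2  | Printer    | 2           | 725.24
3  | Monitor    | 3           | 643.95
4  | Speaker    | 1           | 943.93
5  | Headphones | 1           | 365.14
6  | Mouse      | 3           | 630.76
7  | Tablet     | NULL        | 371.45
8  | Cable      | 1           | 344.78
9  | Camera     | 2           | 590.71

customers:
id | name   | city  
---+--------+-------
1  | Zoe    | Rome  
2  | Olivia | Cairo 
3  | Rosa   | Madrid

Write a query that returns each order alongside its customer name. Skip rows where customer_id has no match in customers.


INNER JOIN keeps only orders rows whose customer_id matches an id in customers. Walk through each order:
  - order 1 (Charger): customer_id=NULL, no match -> dropped
  - order 2 (Printer): customer_id=2 -> matches Olivia
  - order 3 (Monitor): customer_id=3 -> matches Rosa
  - order 4 (Speaker): customer_id=1 -> matches Zoe
  - order 5 (Headphones): customer_id=1 -> matches Zoe
  - order 6 (Mouse): customer_id=3 -> matches Rosa
  - order 7 (Tablet): customer_id=NULL, no match -> dropped
  - order 8 (Cable): customer_id=1 -> matches Zoe
  - order 9 (Camera): customer_id=2 -> matches Olivia
So 2 of 9 rows are dropped.

SQL:
SELECT a.product, b.name AS customer
FROM orders a
INNER JOIN customers b ON a.customer_id = b.id

Result:
product    | customer
-----------+---------
Printer    | Olivia  
Monitor    | Rosa    
Speaker    | Zoe     
Headphones | Zoe     
Mouse      | Rosa    
Cable      | Zoe     
Camera     | Olivia  


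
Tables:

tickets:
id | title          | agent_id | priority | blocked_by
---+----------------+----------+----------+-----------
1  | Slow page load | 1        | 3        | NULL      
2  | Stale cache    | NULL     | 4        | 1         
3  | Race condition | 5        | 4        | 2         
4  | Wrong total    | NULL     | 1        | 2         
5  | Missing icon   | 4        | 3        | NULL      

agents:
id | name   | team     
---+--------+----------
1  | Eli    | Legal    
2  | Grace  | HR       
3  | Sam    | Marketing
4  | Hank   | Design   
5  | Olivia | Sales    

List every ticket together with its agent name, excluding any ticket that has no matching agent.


INNER JOIN keeps only tickets rows whose agent_id matches an id in agents. Walk through each ticket:
  - ticket 1 (Slow page load): agent_id=1 -> matches Eli
  - ticket 2 (Stale cache): agent_id=NULL, no match -> dropped
  - ticket 3 (Race condition): agent_id=5 -> matches Olivia
  - ticket 4 (Wrong total): agent_id=NULL, no match -> dropped
  - ticket 5 (Missing icon): agent_id=4 -> matches Hank
So 2 of 5 rows are dropped.

SQL:
SELECT a.title, b.name AS agent
FROM tickets a
INNER JOIN agents b ON a.agent_id = b.id

Result:
title          | agent 
---------------+-------
Slow page load | Eli   
Race condition | Olivia
Missing icon   | Hank  


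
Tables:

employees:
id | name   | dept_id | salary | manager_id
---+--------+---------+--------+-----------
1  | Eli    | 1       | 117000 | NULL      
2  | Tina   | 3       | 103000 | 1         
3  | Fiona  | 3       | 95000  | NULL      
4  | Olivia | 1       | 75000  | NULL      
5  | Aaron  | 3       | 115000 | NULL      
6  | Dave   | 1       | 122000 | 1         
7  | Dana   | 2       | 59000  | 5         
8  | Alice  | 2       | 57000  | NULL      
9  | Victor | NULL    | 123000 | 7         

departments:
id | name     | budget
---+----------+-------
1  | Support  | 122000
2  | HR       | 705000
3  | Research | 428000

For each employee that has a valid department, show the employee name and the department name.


INNER JOIN keeps only employees rows whose dept_id matches an id in departments. Walk through each employee:
  - employee 1 (Eli): dept_id=1 -> matches Support
  - employee 2 (Tina): dept_id=3 -> matches Research
  - employee 3 (Fiona): dept_id=3 -> matches Research
  - employee 4 (Olivia): dept_id=1 -> matches Support
  - employee 5 (Aaron): dept_id=3 -> matches Research
  - employee 6 (Dave): dept_id=1 -> matches Support
  - employee 7 (Dana): dept_id=2 -> matches HR
  - employee 8 (Alice): dept_id=2 -> matches HR
  - employee 9 (Victor): dept_id=NULL, no match -> dropped
So 1 of 9 rows is dropped.

SQL:
SELECT a.name, b.name AS department
FROM employees a
INNER JOIN departments b ON a.dept_id = b.id

Result:
name   | department
-------+-----------
Eli    | Support   
Tina   | Research  
Fiona  | Research  
Olivia | Support   
Aaron  | Research  
Dave   | Support   
Dana   | HR        
Alice  | HR        


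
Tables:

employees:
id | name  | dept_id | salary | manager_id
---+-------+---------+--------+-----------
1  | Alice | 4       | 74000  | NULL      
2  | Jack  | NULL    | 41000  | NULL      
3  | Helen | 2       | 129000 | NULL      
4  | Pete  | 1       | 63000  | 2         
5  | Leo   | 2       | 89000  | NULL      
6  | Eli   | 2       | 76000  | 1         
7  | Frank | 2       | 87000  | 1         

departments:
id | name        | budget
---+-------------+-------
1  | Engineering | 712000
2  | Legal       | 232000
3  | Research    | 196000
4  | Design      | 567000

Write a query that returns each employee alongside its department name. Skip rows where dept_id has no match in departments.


INNER JOIN keeps only employees rows whose dept_id matches an id in departments. Walk through each employee:
  - employee 1 (Alice): dept_id=4 -> matches Design
  - employee 2 (Jack): dept_id=NULL, no match -> dropped
  - employee 3 (Helen): dept_id=2 -> matches Legal
  - employee 4 (Pete): dept_id=1 -> matches Engineering
  - employee 5 (Leo): dept_id=2 -> matches Legal
  - employee 6 (Eli): dept_id=2 -> matches Legal
  - employee 7 (Frank): dept_id=2 -> matches Legal
So 1 of 7 rows is dropped.

SQL:
SELECT a.name, b.name AS department
FROM employees a
INNER JOIN departments b ON a.dept_id = b.id

Result:
name  | department 
------+------------
Alice | Design     
Helen | Legal      
Pete  | Engineering
Leo   | Legal      
Eli   | Legal      
Frank | Legal      


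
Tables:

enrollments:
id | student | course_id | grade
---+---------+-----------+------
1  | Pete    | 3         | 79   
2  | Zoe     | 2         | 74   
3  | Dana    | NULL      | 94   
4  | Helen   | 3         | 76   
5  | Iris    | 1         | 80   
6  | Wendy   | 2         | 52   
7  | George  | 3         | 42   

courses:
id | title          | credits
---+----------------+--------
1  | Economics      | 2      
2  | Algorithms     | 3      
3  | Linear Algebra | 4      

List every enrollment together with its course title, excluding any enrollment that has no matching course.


INNER JOIN keeps only enrollments rows whose course_id matches an id in courses. Walk through each enrollment:
  - enrollment 1 (Pete): course_id=3 -> matches Linear Algebra
  - enrollment 2 (Zoe): course_id=2 -> matches Algorithms
  - enrollment 3 (Dana): course_id=NULL, no match -> dropped
  - enrollment 4 (Helen): course_id=3 -> matches Linear Algebra
  - enrollment 5 (Iris): course_id=1 -> matches Economics
  - enrollment 6 (Wendy): course_id=2 -> matches Algorithms
  - enrollment 7 (George): course_id=3 -> matches Linear Algebra
So 1 of 7 rows is dropped.

SQL:
SELECT a.student, b.title AS course
FROM enrollments a
INNER JOIN courses b ON a.course_id = b.id

Result:
student | course        
--------+---------------
Pete    | Linear Algebra
Zoe     | Algorithms    
Helen   | Linear Algebra
Iris    | Economics     
Wendy   | Algorithms    
George  | Linear Algebra


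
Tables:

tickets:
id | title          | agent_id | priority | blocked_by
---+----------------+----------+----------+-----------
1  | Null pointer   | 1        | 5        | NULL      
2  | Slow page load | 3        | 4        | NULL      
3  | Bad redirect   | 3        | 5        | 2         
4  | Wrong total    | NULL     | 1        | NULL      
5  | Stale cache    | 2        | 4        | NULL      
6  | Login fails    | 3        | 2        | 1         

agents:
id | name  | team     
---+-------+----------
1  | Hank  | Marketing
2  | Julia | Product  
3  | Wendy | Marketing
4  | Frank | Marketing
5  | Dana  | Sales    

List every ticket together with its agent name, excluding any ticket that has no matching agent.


INNER JOIN keeps only tickets rows whose agent_id matches an id in agents. Walk through each ticket:
  - ticket 1 (Null pointer): agent_id=1 -> matches Hank
  - ticket 2 (Slow page load): agent_id=3 -> matches Wendy
  - ticket 3 (Bad redirect): agent_id=3 -> matches Wendy
  - ticket 4 (Wrong total): agent_id=NULL, no match -> dropped
  - ticket 5 (Stale cache): agent_id=2 -> matches Julia
  - ticket 6 (Login fails): agent_id=3 -> matches Wendy
So 1 of 6 rows is dropped.

SQL:
SELECT a.title, b.name AS agent
FROM tickets a
INNER JOIN agents b ON a.agent_id = b.id

Result:
title          | agent
---------------+------
Null pointer   | Hank 
Slow page load | Wendy
Bad redirect   | Wendy
Stale cache    | Julia
Login fails    | Wendy


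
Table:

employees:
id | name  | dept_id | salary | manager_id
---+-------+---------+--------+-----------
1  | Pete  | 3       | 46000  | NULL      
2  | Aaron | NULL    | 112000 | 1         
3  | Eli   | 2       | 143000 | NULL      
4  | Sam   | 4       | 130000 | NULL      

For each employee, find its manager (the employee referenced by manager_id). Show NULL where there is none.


This is a self-join: employees is joined to a second copy of itself, matching each row's manager_id to another row's id. Use LEFT JOIN so rows with manager_id=NULL are kept.
  - employee 1 (Pete): manager_id=NULL -> NULL
  - employee 2 (Aaron): manager_id=1 -> Pete
  - employee 3 (Eli): manager_id=NULL -> NULL
  - employee 4 (Sam): manager_id=NULL -> NULL

SQL:
SELECT a.name AS item, b.name AS manager
FROM employees a
LEFT JOIN employees b ON a.manager_id = b.id

Result:
item  | manager
------+--------
Pete  | NULL   
Aaron | Pete   
Eli   | NULL   
Sam   | NULL   


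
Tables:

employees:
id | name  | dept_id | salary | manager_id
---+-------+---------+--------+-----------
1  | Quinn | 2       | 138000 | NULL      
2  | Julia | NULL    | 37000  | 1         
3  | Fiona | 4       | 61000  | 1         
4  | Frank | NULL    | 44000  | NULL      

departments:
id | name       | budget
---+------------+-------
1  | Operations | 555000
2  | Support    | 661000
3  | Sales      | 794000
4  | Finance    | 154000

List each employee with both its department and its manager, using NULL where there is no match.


Two LEFT JOINs from the same base table employees: one to departments via dept_id, one to employees itself via manager_id. Both are LEFT so every employee is preserved.
Match against departments:
  - employee 1 (Quinn): dept_id=2 -> matches Support
  - employee 2 (Julia): dept_id=NULL, no match -> kept with NULL
  - employee 3 (Fiona): dept_id=4 -> matches Finance
  - employee 4 (Frank): dept_id=NULL, no match -> kept with NULL
Match against employees (self):
  - employee 1 (Quinn): manager_id=NULL -> NULL
  - employee 2 (Julia): manager_id=1 -> Quinn
  - employee 3 (Fiona): manager_id=1 -> Quinn
  - employee 4 (Frank): manager_id=NULL -> NULL

SQL:
SELECT a.name, b.name AS department, c.name AS manager
FROM employees a
LEFT JOIN departments b ON a.dept_id = b.id
LEFT JOIN employees c ON a.manager_id = c.id

Result:
name  | department | manager
------+------------+--------
Quinn | Support    | NULL   
Julia | NULL       | Quinn  
Fiona | Finance    | Quinn  
Frank | NULL       | NULL   


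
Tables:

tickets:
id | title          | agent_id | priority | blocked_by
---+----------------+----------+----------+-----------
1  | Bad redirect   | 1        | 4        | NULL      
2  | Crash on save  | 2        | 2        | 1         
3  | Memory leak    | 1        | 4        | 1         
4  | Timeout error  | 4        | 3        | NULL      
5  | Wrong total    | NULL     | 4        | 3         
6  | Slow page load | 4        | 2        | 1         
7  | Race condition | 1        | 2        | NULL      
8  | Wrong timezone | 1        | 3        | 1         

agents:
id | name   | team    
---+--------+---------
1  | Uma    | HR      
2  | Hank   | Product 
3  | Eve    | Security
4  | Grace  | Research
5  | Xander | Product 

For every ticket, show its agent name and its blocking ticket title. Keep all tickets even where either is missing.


Two LEFT JOINs from the same base table tickets: one to agents via agent_id, one to tickets itself via blocked_by. Both are LEFT so every ticket is preserved.
Match against agents:
  - ticket 1 (Bad redirect): agent_id=1 -> matches Uma
  - ticket 2 (Crash on save): agent_id=2 -> matches Hank
  - ticket 3 (Memory leak): agent_id=1 -> matches Uma
  - ticket 4 (Timeout error): agent_id=4 -> matches Grace
  - ticket 5 (Wrong total): agent_id=NULL, no match -> kept with NULL
  - ticket 6 (Slow page load): agent_id=4 -> matches Grace
  - ticket 7 (Race condition): agent_id=1 -> matches Uma
  - ticket 8 (Wrong timezone): agent_id=1 -> matches Uma
Match against tickets (self):
  - ticket 1 (Bad redirect): blocked_by=NULL -> NULL
  - ticket 2 (Crash on save): blocked_by=1 -> Bad redirect
  - ticket 3 (Memory leak): blocked_by=1 -> Bad redirect
  - ticket 4 (Timeout error): blocked_by=NULL -> NULL
  - ticket 5 (Wrong total): blocked_by=3 -> Memory leak
  - ticket 6 (Slow page load): blocked_by=1 -> Bad redirect
  - ticket 7 (Race condition): blocked_by=NULL -> NULL
  - ticket 8 (Wrong timezone): blocked_by=1 -> Bad redirect

SQL:
SELECT a.title, b.name AS agent, c.title AS blocked_by
FROM tickets a
LEFT JOIN agents b ON a.agent_id = b.id
LEFT JOIN tickets c ON a.blocked_by = c.id

Result:
title          | agent | blocked_by  
---------------+-------+-------------
Bad redirect   | Uma   | NULL        
Crash on save  | Hank  | Bad redirect
Memory leak    | Uma   | Bad redirect
Timeout error  | Grace | NULL        
Wrong total    | NULL  | Memory leak 
Slow page load | Grace | Bad redirect
Race condition | Uma   | NULL        
Wrong timezone | Uma   | Bad redirect


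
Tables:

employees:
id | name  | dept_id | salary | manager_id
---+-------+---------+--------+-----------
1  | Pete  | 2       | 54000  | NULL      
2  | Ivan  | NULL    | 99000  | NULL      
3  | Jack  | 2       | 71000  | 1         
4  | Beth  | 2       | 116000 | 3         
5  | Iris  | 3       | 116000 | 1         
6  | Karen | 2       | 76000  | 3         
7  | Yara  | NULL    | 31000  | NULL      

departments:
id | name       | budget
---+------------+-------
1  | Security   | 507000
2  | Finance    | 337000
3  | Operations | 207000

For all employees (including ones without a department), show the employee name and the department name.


LEFT JOIN keeps every row from employees (the left table); where dept_id has no match in departments, the department columns become NULL. Walk through each employee:
  - employee 1 (Pete): dept_id=2 -> matches Finance
  - employee 2 (Ivan): dept_id=NULL, no match -> kept with NULL
  - employee 3 (Jack): dept_id=2 -> matches Finance
  - employee 4 (Beth): dept_id=2 -> matches Finance
  - employee 5 (Iris): dept_id=3 -> matches Operations
  - employee 6 (Karen): dept_id=2 -> matches Finance
  - employee 7 (Yara): dept_id=NULL, no match -> kept with NULL
All 7 rows appear; 2 have NULL department.

SQL:
SELECT a.name, b.name AS department
FROM employees a
LEFT JOIN departments b ON a.dept_id = b.id

Result:
name  | department
------+-----------
Pete  | Finance   
Ivan  | NULL      
Jack  | Finance   
Beth  | Finance   
Iris  | Operations
Karen | Finance   
Yara  | NULL      


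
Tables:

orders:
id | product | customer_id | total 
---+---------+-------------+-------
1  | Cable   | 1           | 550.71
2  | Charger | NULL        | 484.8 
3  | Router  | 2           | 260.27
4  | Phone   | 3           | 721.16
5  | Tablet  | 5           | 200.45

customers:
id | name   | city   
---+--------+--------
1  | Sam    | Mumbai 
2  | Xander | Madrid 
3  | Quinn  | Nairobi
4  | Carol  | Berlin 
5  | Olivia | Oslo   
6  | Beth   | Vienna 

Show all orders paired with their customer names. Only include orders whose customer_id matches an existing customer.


INNER JOIN keeps only orders rows whose customer_id matches an id in customers. Walk through each order:
  - order 1 (Cable): customer_id=1 -> matches Sam
  - order 2 (Charger): customer_id=NULL, no match -> dropped
  - order 3 (Router): customer_id=2 -> matches Xander
  - order 4 (Phone): customer_id=3 -> matches Quinn
  - order 5 (Tablet): customer_id=5 -> matches Olivia
So 1 of 5 rows is dropped.

SQL:
SELECT a.product, b.name AS customer
FROM orders a
INNER JOIN customers b ON a.customer_id = b.id

Result:
product | customer
--------+---------
Cable   | Sam     
Router  | Xander  
Phone   | Quinn   
Tablet  | Olivia  


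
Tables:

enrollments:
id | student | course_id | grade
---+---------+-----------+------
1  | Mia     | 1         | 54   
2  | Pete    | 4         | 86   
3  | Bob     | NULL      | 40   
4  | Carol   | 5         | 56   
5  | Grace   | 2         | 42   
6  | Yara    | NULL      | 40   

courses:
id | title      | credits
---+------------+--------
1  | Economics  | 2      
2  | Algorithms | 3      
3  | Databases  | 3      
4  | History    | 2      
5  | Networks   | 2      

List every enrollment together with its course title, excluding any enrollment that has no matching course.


INNER JOIN keeps only enrollments rows whose course_id matches an id in courses. Walk through each enrollment:
  - enrollment 1 (Mia): course_id=1 -> matches Economics
  - enrollment 2 (Pete): course_id=4 -> matches History
  - enrollment 3 (Bob): course_id=NULL, no match -> dropped
  - enrollment 4 (Carol): course_id=5 -> matches Networks
  - enrollment 5 (Grace): course_id=2 -> matches Algorithms
  - enrollment 6 (Yara): course_id=NULL, no match -> dropped
So 2 of 6 rows are dropped.

SQL:
SELECT a.student, b.title AS course
FROM enrollments a
INNER JOIN courses b ON a.course_id = b.id

Result:
student | course    
--------+-----------
Mia     | Economics 
Pete    | History   
Carol   | Networks  
Grace   | Algorithms


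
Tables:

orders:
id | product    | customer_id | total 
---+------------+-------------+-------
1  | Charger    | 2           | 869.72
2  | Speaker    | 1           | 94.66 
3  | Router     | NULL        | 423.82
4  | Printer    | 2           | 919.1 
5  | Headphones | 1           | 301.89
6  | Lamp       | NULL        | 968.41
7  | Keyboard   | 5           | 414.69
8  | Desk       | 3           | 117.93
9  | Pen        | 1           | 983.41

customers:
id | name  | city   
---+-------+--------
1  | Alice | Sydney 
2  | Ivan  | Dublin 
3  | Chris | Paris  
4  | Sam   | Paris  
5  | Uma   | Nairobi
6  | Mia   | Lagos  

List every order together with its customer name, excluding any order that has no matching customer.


INNER JOIN keeps only orders rows whose customer_id matches an id in customers. Walk through each order:
  - order 1 (Charger): customer_id=2 -> matches Ivan
  - order 2 (Speaker): customer_id=1 -> matches Alice
  - order 3 (Router): customer_id=NULL, no match -> dropped
  - order 4 (Printer): customer_id=2 -> matches Ivan
  - order 5 (Headphones): customer_id=1 -> matches Alice
  - order 6 (Lamp): customer_id=NULL, no match -> dropped
  - order 7 (Keyboard): customer_id=5 -> matches Uma
  - order 8 (Desk): customer_id=3 -> matches Chris
  - order 9 (Pen): customer_id=1 -> matches Alice
So 2 of 9 rows are dropped.

SQL:
SELECT a.product, b.name AS customer
FROM orders a
INNER JOIN customers b ON a.customer_id = b.id

Result:
product    | customer
-----------+---------
Charger    | Ivan    
Speaker    | Alice   
Printer    | Ivan    
Headphones | Alice   
Keyboard   | Uma     
Desk       | Chris   
Pen        | Alice   


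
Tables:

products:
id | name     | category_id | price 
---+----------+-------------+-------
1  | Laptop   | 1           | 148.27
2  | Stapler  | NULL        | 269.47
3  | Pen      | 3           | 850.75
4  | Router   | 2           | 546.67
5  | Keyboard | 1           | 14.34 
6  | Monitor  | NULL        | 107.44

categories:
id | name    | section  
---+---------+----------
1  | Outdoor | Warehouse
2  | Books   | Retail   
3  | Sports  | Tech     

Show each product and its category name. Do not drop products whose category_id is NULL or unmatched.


LEFT JOIN keeps every row from products (the left table); where category_id has no match in categories, the category columns become NULL. Walk through each product:
  - product 1 (Laptop): category_id=1 -> matches Outdoor
  - product 2 (Stapler): category_id=NULL, no match -> kept with NULL
  - product 3 (Pen): category_id=3 -> matches Sports
  - product 4 (Router): category_id=2 -> matches Books
  - product 5 (Keyboard): category_id=1 -> matches Outdoor
  - product 6 (Monitor): category_id=NULL, no match -> kept with NULL
All 6 rows appear; 2 have NULL category.

SQL:
SELECT a.name, b.name AS category
FROM products a
LEFT JOIN categories b ON a.category_id = b.id

Result:
name     | category
---------+---------
Laptop   | Outdoor 
Stapler  | NULL    
Pen      | Sports  
Router   | Books   
Keyboard | Outdoor 
Monitor  | NULL    


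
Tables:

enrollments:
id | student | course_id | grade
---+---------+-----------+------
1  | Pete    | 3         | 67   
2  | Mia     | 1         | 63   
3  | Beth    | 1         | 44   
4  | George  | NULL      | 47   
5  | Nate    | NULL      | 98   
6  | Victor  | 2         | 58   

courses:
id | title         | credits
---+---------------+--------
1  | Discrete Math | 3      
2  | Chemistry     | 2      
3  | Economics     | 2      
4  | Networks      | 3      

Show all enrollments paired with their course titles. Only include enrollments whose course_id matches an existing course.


INNER JOIN keeps only enrollments rows whose course_id matches an id in courses. Walk through each enrollment:
  - enrollment 1 (Pete): course_id=3 -> matches Economics
  - enrollment 2 (Mia): course_id=1 -> matches Discrete Math
  - enrollment 3 (Beth): course_id=1 -> matches Discrete Math
  - enrollment 4 (George): course_id=NULL, no match -> dropped
  - enrollment 5 (Nate): course_id=NULL, no match -> dropped
  - enrollment 6 (Victor): course_id=2 -> matches Chemistry
So 2 of 6 rows are dropped.

SQL:
SELECT a.student, b.title AS course
FROM enrollments a
INNER JOIN courses b ON a.course_id = b.id

Result:
student | course       
--------+--------------
Pete    | Economics    
Mia     | Discrete Math
Beth    | Discrete Math
Victor  | Chemistry    


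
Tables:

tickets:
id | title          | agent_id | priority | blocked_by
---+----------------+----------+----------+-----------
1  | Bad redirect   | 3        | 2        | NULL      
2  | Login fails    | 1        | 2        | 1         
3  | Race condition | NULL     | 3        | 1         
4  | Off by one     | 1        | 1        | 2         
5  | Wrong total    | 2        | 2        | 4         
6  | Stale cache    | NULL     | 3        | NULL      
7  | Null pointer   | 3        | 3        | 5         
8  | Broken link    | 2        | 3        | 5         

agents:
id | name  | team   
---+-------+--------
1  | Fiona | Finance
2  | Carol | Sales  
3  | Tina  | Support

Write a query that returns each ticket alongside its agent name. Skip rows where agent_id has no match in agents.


INNER JOIN keeps only tickets rows whose agent_id matches an id in agents. Walk through each ticket:
  - ticket 1 (Bad redirect): agent_id=3 -> matches Tina
  - ticket 2 (Login fails): agent_id=1 -> matches Fiona
  - ticket 3 (Race condition): agent_id=NULL, no match -> dropped
  - ticket 4 (Off by one): agent_id=1 -> matches Fiona
  - ticket 5 (Wrong total): agent_id=2 -> matches Carol
  - ticket 6 (Stale cache): agent_id=NULL, no match -> dropped
  - ticket 7 (Null pointer): agent_id=3 -> matches Tina
  - ticket 8 (Broken link): agent_id=2 -> matches Carol
So 2 of 8 rows are dropped.

SQL:
SELECT a.title, b.name AS agent
FROM tickets a
INNER JOIN agents b ON a.agent_id = b.id

Result:
title        | agent
-------------+------
Bad redirect | Tina 
Login fails  | Fiona
Off by one   | Fiona
Wrong total  | Carol
Null pointer | Tina 
Broken link  | Carol


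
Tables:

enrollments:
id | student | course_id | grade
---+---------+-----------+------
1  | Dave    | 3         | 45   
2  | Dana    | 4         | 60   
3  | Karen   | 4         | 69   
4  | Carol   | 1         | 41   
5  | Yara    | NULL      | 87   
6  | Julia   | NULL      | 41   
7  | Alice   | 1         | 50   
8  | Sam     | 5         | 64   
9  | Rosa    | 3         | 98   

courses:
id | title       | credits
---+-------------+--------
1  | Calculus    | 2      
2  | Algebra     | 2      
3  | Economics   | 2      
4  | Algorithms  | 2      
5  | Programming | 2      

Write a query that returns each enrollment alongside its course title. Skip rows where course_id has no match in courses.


INNER JOIN keeps only enrollments rows whose course_id matches an id in courses. Walk through each enrollment:
  - enrollment 1 (Dave): course_id=3 -> matches Economics
  - enrollment 2 (Dana): course_id=4 -> matches Algorithms
  - enrollment 3 (Karen): course_id=4 -> matches Algorithms
  - enrollment 4 (Carol): course_id=1 -> matches Calculus
  - enrollment 5 (Yara): course_id=NULL, no match -> dropped
  - enrollment 6 (Julia): course_id=NULL, no match -> dropped
  - enrollment 7 (Alice): course_id=1 -> matches Calculus
  - enrollment 8 (Sam): course_id=5 -> matches Programming
  - enrollment 9 (Rosa): course_id=3 -> matches Economics
So 2 of 9 rows are dropped.

SQL:
SELECT a.student, b.title AS course
FROM enrollments a
INNER JOIN courses b ON a.course_id = b.id

Result:
student | course     
--------+------------
Dave    | Economics  
Dana    | Algorithms 
Karen   | Algorithms 
Carol   | Calculus   
Alice   | Calculus   
Sam     | Programming
Rosa    | Economics  
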